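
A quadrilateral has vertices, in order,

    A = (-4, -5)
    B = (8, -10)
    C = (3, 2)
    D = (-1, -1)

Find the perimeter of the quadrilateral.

|AB| = √((12)² + (-5)²) = √169 = 13
|BC| = √((-5)² + (12)²) = √169 = 13
|CD| = √((-4)² + (-3)²) = √25 = 5
|DA| = √((-3)² + (-4)²) = √25 = 5
Perimeter = 13 + 13 + 5 + 5 = 36.

36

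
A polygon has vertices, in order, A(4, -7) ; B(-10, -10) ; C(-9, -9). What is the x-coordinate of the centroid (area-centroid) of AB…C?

Apply the shoelace (surveyor's) formula. First the cross-terms c_i = x_i·y_{i+1} − x_{i+1}·y_i:
  -110, 0, 99  ⇒  2A = -11, A = -5.5.
Then Σ (x_i + x_{i+1})·c_i = 165, so x̄ = 165 / (6·(-5.5)) = -5.

-5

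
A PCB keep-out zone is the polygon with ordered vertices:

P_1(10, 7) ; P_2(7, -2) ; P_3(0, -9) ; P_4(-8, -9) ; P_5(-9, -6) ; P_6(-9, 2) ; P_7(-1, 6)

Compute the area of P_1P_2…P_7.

214

Apply the surveyor's formula: 2A = Σ (x_i·y_{i+1} − x_{i+1}·y_i), indices taken mod 7.
P_1→P_2: (10)(-2) − (7)(7) = -69
P_2→P_3: (7)(-9) − (0)(-2) = -63
P_3→P_4: (0)(-9) − (-8)(-9) = -72
P_4→P_5: (-8)(-6) − (-9)(-9) = -33
P_5→P_6: (-9)(2) − (-9)(-6) = -72
P_6→P_7: (-9)(6) − (-1)(2) = -52
P_7→P_1: (-1)(7) − (10)(6) = -67
Σ = -428
Area = |Σ|/2 = 214.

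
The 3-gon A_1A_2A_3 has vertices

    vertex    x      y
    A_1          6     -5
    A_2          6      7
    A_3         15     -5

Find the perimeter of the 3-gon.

|A_1A_2| = √((0)² + (12)²) = √144 = 12
|A_2A_3| = √((9)² + (-12)²) = √225 = 15
|A_3A_1| = √((-9)² + (0)²) = √81 = 9
Perimeter = 12 + 15 + 9 = 36.

36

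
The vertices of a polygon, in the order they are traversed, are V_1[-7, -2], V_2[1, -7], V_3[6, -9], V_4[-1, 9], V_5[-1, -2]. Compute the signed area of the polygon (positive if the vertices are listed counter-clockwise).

64

Apply the shoelace formula: 2A = Σ (x_i·y_{i+1} − x_{i+1}·y_i), indices taken mod 5.
Cross-terms: 51, 33, 45, 11, -12  ⇒  Σ = 128
Signed area = Σ/2 = 64 (positive ⇒ counter-clockwise traversal).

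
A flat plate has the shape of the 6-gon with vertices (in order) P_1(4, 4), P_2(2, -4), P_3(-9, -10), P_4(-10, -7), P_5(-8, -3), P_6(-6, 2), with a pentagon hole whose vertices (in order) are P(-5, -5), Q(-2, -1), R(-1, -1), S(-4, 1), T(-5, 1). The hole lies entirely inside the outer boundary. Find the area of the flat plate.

93.5

Outer boundary:
Apply the surveyor's formula: 2A = Σ (x_i·y_{i+1} − x_{i+1}·y_i), indices taken mod 6.
Σ = (-24) + (-56) + (-37) + (-26) + (-34) + (-32) = -209
Area = |Σ|/2 = 104.5.
Hole:
Σ = (-5) + (1) + (-5) + (1) + (30) = 22
Area = |Σ|/2 = 11.
Net area = 104.5 − 11 = 93.5.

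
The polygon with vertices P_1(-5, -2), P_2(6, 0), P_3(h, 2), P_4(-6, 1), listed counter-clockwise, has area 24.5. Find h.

The doubled signed area Σ (x_i y_{i+1} − x_{i+1} y_i) is linear in h.
With h=0 it equals 53; the coefficient of h is 1 (from the two edges through P_3).
So 1·h + 53 = 2·24.5 = 49 ⇒ h = -4.

-4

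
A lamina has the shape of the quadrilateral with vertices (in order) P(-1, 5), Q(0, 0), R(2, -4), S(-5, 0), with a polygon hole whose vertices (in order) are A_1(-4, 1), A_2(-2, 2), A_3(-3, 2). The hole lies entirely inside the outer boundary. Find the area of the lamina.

Outer boundary:
Apply the shoelace formula: 2A = Σ (x_i·y_{i+1} − x_{i+1}·y_i), indices taken mod 4.
P→Q: (-1)(0) − (0)(5) = 0
Q→R: (0)(-4) − (2)(0) = 0
R→S: (2)(0) − (-5)(-4) = -20
S→P: (-5)(5) − (-1)(0) = -25
Σ = -45
Area = |Σ|/2 = 22.5.
Hole:
Σ = (-6) + (2) + (5) = 1
Area = |Σ|/2 = 0.5.
Net area = 22.5 − 0.5 = 22.

22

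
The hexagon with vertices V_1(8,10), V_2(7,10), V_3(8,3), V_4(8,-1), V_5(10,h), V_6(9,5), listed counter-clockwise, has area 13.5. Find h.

2

Write out the shoelace sum; only the two edges meeting at V_5 involve h:
2·Area = [(8·h − 10·(-1)) + (10·5 − 9·h)] + -31
       = -1·h + 29 = 27
⇒ h = 2.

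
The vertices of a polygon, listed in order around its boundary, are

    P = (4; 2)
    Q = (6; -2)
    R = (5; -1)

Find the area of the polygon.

1

Apply the surveyor's formula: 2A = Σ (x_i·y_{i+1} − x_{i+1}·y_i), indices taken mod 3.
P→Q: (4)(-2) − (6)(2) = -20
Q→R: (6)(-1) − (5)(-2) = 4
R→P: (5)(2) − (4)(-1) = 14
Σ = -2
Area = |Σ|/2 = 1.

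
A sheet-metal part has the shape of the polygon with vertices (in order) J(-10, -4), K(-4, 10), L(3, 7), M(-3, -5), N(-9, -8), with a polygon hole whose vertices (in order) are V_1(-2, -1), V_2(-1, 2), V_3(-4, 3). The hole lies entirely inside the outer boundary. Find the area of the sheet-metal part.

Outer boundary:
J→K: (-10)(10) − (-4)(-4) = -116
K→L: (-4)(7) − (3)(10) = -58
L→M: (3)(-5) − (-3)(7) = 6
M→N: (-3)(-8) − (-9)(-5) = -21
N→J: (-9)(-4) − (-10)(-8) = -44
Σ = -233
Area = |Σ|/2 = 116.5.
Hole:
Apply the shoelace (surveyor's) formula: 2A = Σ (x_i·y_{i+1} − x_{i+1}·y_i), indices taken mod 3.
Σ = (-5) + (5) + (10) = 10
Area = |Σ|/2 = 5.
Net area = 116.5 − 5 = 111.5.

111.5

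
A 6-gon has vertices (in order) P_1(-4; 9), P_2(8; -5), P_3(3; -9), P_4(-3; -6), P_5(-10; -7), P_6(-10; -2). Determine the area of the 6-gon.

Apply the surveyor's formula: 2A = Σ (x_i·y_{i+1} − x_{i+1}·y_i), indices taken mod 6.
P_1→P_2: (-4)(-5) − (8)(9) = -52
P_2→P_3: (8)(-9) − (3)(-5) = -57
P_3→P_4: (3)(-6) − (-3)(-9) = -45
P_4→P_5: (-3)(-7) − (-10)(-6) = -39
P_5→P_6: (-10)(-2) − (-10)(-7) = -50
P_6→P_1: (-10)(9) − (-4)(-2) = -98
Σ = -341
Area = |Σ|/2 = 170.5.

170.5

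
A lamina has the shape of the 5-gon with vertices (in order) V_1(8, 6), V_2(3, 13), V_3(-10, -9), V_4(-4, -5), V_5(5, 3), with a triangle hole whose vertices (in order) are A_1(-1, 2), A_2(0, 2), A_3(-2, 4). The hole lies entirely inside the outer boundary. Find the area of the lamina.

110

Outer boundary:
Cross-terms: 86, 103, 14, 13, 6  ⇒  Σ = 222
Area = |Σ|/2 = 111.
Hole:
Σ = (-2) + (4) + (0) = 2
Area = |Σ|/2 = 1.
Net area = 111 − 1 = 110.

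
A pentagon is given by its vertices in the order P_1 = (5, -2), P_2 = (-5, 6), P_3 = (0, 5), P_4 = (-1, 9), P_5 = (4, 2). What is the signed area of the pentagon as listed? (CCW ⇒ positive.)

Apply the shoelace formula: 2A = Σ (x_i·y_{i+1} − x_{i+1}·y_i), indices taken mod 5.
Σ = (20) + (-25) + (5) + (-38) + (-18) = -56
Signed area = Σ/2 = -28 (negative ⇒ clockwise traversal).

-28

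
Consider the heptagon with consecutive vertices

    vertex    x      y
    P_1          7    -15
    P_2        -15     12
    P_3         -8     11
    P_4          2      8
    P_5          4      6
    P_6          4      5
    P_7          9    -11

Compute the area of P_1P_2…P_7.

Apply the shoelace (surveyor's) formula: 2A = Σ (x_i·y_{i+1} − x_{i+1}·y_i), indices taken mod 7.
P_1→P_2: (7)(12) − (-15)(-15) = -141
P_2→P_3: (-15)(11) − (-8)(12) = -69
P_3→P_4: (-8)(8) − (2)(11) = -86
P_4→P_5: (2)(6) − (4)(8) = -20
P_5→P_6: (4)(5) − (4)(6) = -4
P_6→P_7: (4)(-11) − (9)(5) = -89
P_7→P_1: (9)(-15) − (7)(-11) = -58
Σ = -467
Area = |Σ|/2 = 233.5.

233.5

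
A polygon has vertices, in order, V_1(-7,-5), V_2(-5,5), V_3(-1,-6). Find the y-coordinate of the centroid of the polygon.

-2

Apply the surveyor's formula. First the cross-terms c_i = x_i·y_{i+1} − x_{i+1}·y_i:
  -60, 35, -37  ⇒  2A = -62, A = -31.
Then Σ (y_i + y_{i+1})·c_i = 372, so ȳ = 372 / (6·(-31)) = -2.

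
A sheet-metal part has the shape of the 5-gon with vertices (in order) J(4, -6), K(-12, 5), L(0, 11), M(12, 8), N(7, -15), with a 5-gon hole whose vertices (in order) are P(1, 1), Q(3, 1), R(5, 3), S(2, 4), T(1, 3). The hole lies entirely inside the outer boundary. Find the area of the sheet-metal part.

259

Outer boundary:
J→K: (4)(5) − (-12)(-6) = -52
K→L: (-12)(11) − (0)(5) = -132
L→M: (0)(8) − (12)(11) = -132
M→N: (12)(-15) − (7)(8) = -236
N→J: (7)(-6) − (4)(-15) = 18
Σ = -534
Area = |Σ|/2 = 267.
Hole:
Apply Gauss's area formula: 2A = Σ (x_i·y_{i+1} − x_{i+1}·y_i), indices taken mod 5.
Cross-terms: -2, 4, 14, 2, -2  ⇒  Σ = 16
Area = |Σ|/2 = 8.
Net area = 267 − 8 = 259.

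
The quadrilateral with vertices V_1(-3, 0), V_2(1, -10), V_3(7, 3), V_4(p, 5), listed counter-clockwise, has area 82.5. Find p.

The doubled signed area Σ (x_i y_{i+1} − x_{i+1} y_i) is linear in p.
With p=0 it equals 153; the coefficient of p is -3 (from the two edges through V_4).
So -3·p + 153 = 2·82.5 = 165 ⇒ p = -4.

-4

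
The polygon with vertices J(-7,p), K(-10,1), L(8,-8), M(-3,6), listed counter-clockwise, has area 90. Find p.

7

The doubled signed area Σ (x_i y_{i+1} − x_{i+1} y_i) is linear in p.
With p=0 it equals 131; the coefficient of p is 7 (from the two edges through J).
So 7·p + 131 = 2·90 = 180 ⇒ p = 7.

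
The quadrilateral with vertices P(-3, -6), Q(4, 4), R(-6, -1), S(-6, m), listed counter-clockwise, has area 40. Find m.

-6

Write out the shoelace sum; only the two edges meeting at S involve m:
2·Area = [((-6)·m − (-6)·(-1)) + ((-6)·(-6) − (-3)·m)] + 32
       = -3·m + 62 = 80
⇒ m = -6.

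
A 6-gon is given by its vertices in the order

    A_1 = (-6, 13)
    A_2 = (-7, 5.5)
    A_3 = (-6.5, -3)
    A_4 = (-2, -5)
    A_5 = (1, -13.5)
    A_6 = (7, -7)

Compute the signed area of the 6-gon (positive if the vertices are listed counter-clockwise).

Apply the shoelace formula: 2A = Σ (x_i·y_{i+1} − x_{i+1}·y_i), indices taken mod 6.
Σ = (58) + (56.75) + (26.5) + (32) + (87.5) + (49) = 309.75
Signed area = Σ/2 = 154.875 (positive ⇒ counter-clockwise traversal).

154.875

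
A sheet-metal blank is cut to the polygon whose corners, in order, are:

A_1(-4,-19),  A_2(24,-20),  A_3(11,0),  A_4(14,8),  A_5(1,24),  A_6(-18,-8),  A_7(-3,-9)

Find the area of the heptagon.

877.5

Apply the surveyor's formula: 2A = Σ (x_i·y_{i+1} − x_{i+1}·y_i), indices taken mod 7.
A_1→A_2: (-4)(-20) − (24)(-19) = 536
A_2→A_3: (24)(0) − (11)(-20) = 220
A_3→A_4: (11)(8) − (14)(0) = 88
A_4→A_5: (14)(24) − (1)(8) = 328
A_5→A_6: (1)(-8) − (-18)(24) = 424
A_6→A_7: (-18)(-9) − (-3)(-8) = 138
A_7→A_1: (-3)(-19) − (-4)(-9) = 21
Σ = 1755
Area = |Σ|/2 = 877.5.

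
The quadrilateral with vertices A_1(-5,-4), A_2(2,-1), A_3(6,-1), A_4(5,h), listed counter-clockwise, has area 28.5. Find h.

The doubled signed area Σ (x_i y_{i+1} − x_{i+1} y_i) is linear in h.
With h=0 it equals 2; the coefficient of h is 11 (from the two edges through A_4).
So 11·h + 2 = 2·28.5 = 57 ⇒ h = 5.

5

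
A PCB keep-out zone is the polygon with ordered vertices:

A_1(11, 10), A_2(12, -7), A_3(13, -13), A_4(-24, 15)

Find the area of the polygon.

392

Σ = (-197) + (-65) + (-117) + (-405) = -784
Area = |Σ|/2 = 392.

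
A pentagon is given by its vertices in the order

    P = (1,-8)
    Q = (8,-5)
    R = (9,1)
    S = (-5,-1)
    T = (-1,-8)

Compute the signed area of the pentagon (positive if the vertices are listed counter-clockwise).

Apply the surveyor's formula: 2A = Σ (x_i·y_{i+1} − x_{i+1}·y_i), indices taken mod 5.
Cross-terms: 59, 53, -4, 39, 16  ⇒  Σ = 163
Signed area = Σ/2 = 81.5 (positive ⇒ counter-clockwise traversal).

81.5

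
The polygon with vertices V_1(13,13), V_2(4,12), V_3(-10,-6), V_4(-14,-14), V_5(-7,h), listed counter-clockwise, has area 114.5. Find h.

The doubled signed area Σ (x_i y_{i+1} − x_{i+1} y_i) is linear in h.
With h=0 it equals 67; the coefficient of h is -27 (from the two edges through V_5).
So -27·h + 67 = 2·114.5 = 229 ⇒ h = -6.

-6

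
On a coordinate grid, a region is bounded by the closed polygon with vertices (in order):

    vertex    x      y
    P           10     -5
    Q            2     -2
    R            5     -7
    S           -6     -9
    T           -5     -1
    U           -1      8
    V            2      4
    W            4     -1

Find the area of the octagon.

114.5

P→Q: (10)(-2) − (2)(-5) = -10
Q→R: (2)(-7) − (5)(-2) = -4
R→S: (5)(-9) − (-6)(-7) = -87
S→T: (-6)(-1) − (-5)(-9) = -39
T→U: (-5)(8) − (-1)(-1) = -41
U→V: (-1)(4) − (2)(8) = -20
V→W: (2)(-1) − (4)(4) = -18
W→P: (4)(-5) − (10)(-1) = -10
Σ = -229
Area = |Σ|/2 = 114.5.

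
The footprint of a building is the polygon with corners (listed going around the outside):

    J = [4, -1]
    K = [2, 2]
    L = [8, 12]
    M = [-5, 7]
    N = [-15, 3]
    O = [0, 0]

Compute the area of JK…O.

112

Cross-terms: 10, 8, 116, 90, 0, 0  ⇒  Σ = 224
Area = |Σ|/2 = 112.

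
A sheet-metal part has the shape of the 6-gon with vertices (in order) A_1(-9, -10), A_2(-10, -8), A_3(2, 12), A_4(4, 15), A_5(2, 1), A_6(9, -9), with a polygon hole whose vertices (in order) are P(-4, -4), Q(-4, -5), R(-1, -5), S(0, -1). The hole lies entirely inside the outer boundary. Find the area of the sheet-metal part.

Outer boundary:
Apply the shoelace formula: 2A = Σ (x_i·y_{i+1} − x_{i+1}·y_i), indices taken mod 6.
Σ = (-28) + (-104) + (-18) + (-26) + (-27) + (-171) = -374
Area = |Σ|/2 = 187.
Hole:
Apply the shoelace (surveyor's) formula: 2A = Σ (x_i·y_{i+1} − x_{i+1}·y_i), indices taken mod 4.
P→Q: (-4)(-5) − (-4)(-4) = 4
Q→R: (-4)(-5) − (-1)(-5) = 15
R→S: (-1)(-1) − (0)(-5) = 1
S→P: (0)(-4) − (-4)(-1) = -4
Σ = 16
Area = |Σ|/2 = 8.
Net area = 187 − 8 = 179.

179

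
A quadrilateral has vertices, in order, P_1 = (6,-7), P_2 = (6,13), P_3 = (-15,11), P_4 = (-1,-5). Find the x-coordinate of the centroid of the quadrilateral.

Apply Gauss's area formula. First the cross-terms c_i = x_i·y_{i+1} − x_{i+1}·y_i:
  120, 261, 86, 37  ⇒  2A = 504, A = 252.
Then Σ (x_i + x_{i+1})·c_i = -2100, so x̄ = -2100 / (6·252) = -25/18.

-25/18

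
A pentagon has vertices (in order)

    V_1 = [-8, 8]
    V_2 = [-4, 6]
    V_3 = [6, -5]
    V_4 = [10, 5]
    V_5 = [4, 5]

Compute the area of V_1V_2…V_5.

75

Apply the surveyor's formula: 2A = Σ (x_i·y_{i+1} − x_{i+1}·y_i), indices taken mod 5.
Σ = (-16) + (-16) + (80) + (30) + (72) = 150
Area = |Σ|/2 = 75.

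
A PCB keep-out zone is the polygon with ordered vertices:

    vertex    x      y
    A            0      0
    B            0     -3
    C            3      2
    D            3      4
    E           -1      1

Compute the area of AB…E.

11

Σ = (0) + (9) + (6) + (7) + (0) = 22
Area = |Σ|/2 = 11.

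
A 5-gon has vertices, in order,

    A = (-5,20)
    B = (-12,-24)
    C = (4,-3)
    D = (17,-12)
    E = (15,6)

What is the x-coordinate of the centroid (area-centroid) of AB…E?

193/123

Apply the surveyor's formula. First the cross-terms c_i = x_i·y_{i+1} − x_{i+1}·y_i:
  360, 132, 3, 282, 330  ⇒  2A = 1107, A = 553.5.
Then Σ (x_i + x_{i+1})·c_i = 5211, so x̄ = 5211 / (6·553.5) = 193/123.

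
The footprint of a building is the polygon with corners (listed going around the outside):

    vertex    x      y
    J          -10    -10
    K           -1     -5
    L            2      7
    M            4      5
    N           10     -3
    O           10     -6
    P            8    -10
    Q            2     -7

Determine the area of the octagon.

122.5

Apply Gauss's area formula: 2A = Σ (x_i·y_{i+1} − x_{i+1}·y_i), indices taken mod 8.
J→K: (-10)(-5) − (-1)(-10) = 40
K→L: (-1)(7) − (2)(-5) = 3
L→M: (2)(5) − (4)(7) = -18
M→N: (4)(-3) − (10)(5) = -62
N→O: (10)(-6) − (10)(-3) = -30
O→P: (10)(-10) − (8)(-6) = -52
P→Q: (8)(-7) − (2)(-10) = -36
Q→J: (2)(-10) − (-10)(-7) = -90
Σ = -245
Area = |Σ|/2 = 122.5.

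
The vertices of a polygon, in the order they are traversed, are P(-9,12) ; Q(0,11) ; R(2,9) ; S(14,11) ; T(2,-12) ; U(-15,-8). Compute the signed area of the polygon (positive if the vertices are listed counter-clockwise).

Σ = (-99) + (-22) + (-104) + (-190) + (-196) + (-252) = -863
Signed area = Σ/2 = -431.5 (negative ⇒ clockwise traversal).

-431.5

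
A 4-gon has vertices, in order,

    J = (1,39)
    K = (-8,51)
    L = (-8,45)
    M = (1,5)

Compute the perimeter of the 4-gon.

|JK| = √((-9)² + (12)²) = √225 = 15
|KL| = √((0)² + (-6)²) = √36 = 6
|LM| = √((9)² + (-40)²) = √1681 = 41
|MJ| = √((0)² + (34)²) = √1156 = 34
Perimeter = 15 + 6 + 41 + 34 = 96.

96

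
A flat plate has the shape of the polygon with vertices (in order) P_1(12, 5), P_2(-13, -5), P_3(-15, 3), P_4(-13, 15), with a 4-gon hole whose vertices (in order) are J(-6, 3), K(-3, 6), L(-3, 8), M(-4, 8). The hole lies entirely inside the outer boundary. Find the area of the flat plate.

Outer boundary:
Apply the surveyor's formula: 2A = Σ (x_i·y_{i+1} − x_{i+1}·y_i), indices taken mod 4.
Σ = (5) + (-114) + (-186) + (-245) = -540
Area = |Σ|/2 = 270.
Hole:
Apply Gauss's area formula: 2A = Σ (x_i·y_{i+1} − x_{i+1}·y_i), indices taken mod 4.
Cross-terms: -27, -6, 8, 36  ⇒  Σ = 11
Area = |Σ|/2 = 5.5.
Net area = 270 − 5.5 = 264.5.

264.5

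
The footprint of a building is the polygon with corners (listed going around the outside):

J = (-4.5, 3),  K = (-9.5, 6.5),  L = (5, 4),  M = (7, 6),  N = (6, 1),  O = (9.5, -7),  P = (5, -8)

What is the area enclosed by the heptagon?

105.875

J→K: (-4.5)(6.5) − (-9.5)(3) = -0.75
K→L: (-9.5)(4) − (5)(6.5) = -70.5
L→M: (5)(6) − (7)(4) = 2
M→N: (7)(1) − (6)(6) = -29
N→O: (6)(-7) − (9.5)(1) = -51.5
O→P: (9.5)(-8) − (5)(-7) = -41
P→J: (5)(3) − (-4.5)(-8) = -21
Σ = -211.75
Area = |Σ|/2 = 105.875.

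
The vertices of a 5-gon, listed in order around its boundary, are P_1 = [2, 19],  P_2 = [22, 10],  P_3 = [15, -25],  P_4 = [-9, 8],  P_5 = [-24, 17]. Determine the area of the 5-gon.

827

Apply the surveyor's formula: 2A = Σ (x_i·y_{i+1} − x_{i+1}·y_i), indices taken mod 5.
P_1→P_2: (2)(10) − (22)(19) = -398
P_2→P_3: (22)(-25) − (15)(10) = -700
P_3→P_4: (15)(8) − (-9)(-25) = -105
P_4→P_5: (-9)(17) − (-24)(8) = 39
P_5→P_1: (-24)(19) − (2)(17) = -490
Σ = -1654
Area = |Σ|/2 = 827.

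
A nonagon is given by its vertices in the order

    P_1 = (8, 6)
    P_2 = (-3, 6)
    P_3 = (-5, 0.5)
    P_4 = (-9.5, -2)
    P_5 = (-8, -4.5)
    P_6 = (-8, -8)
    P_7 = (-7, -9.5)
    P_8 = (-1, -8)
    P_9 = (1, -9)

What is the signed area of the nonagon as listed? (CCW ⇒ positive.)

162.75

Apply the surveyor's formula: 2A = Σ (x_i·y_{i+1} − x_{i+1}·y_i), indices taken mod 9.
Cross-terms: 66, 28.5, 14.75, 26.75, 28, 20, 46.5, 17, 78  ⇒  Σ = 325.5
Signed area = Σ/2 = 162.75 (positive ⇒ counter-clockwise traversal).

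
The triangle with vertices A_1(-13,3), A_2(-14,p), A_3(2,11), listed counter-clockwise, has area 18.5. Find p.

0

The doubled signed area Σ (x_i y_{i+1} − x_{i+1} y_i) is linear in p.
With p=0 it equals 37; the coefficient of p is -15 (from the two edges through A_2).
So -15·p + 37 = 2·18.5 = 37 ⇒ p = 0.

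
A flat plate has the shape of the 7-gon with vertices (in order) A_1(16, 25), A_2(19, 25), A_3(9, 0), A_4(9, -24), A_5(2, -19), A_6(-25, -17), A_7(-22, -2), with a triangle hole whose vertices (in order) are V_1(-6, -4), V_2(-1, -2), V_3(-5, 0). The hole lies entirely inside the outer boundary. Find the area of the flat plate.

986

Outer boundary:
Apply the surveyor's formula: 2A = Σ (x_i·y_{i+1} − x_{i+1}·y_i), indices taken mod 7.
A_1→A_2: (16)(25) − (19)(25) = -75
A_2→A_3: (19)(0) − (9)(25) = -225
A_3→A_4: (9)(-24) − (9)(0) = -216
A_4→A_5: (9)(-19) − (2)(-24) = -123
A_5→A_6: (2)(-17) − (-25)(-19) = -509
A_6→A_7: (-25)(-2) − (-22)(-17) = -324
A_7→A_1: (-22)(25) − (16)(-2) = -518
Σ = -1990
Area = |Σ|/2 = 995.
Hole:
Apply the surveyor's formula: 2A = Σ (x_i·y_{i+1} − x_{i+1}·y_i), indices taken mod 3.
Cross-terms: 8, -10, 20  ⇒  Σ = 18
Area = |Σ|/2 = 9.
Net area = 995 − 9 = 986.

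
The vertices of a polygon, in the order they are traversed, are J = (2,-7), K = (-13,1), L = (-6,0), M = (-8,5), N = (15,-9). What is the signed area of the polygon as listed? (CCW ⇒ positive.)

-101.5

Cross-terms: -89, 6, -30, -3, -87  ⇒  Σ = -203
Signed area = Σ/2 = -101.5 (negative ⇒ clockwise traversal).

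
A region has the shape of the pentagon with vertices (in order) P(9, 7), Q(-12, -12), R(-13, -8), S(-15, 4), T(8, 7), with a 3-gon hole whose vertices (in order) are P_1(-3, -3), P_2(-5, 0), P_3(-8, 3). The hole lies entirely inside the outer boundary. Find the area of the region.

198.5

Outer boundary:
Apply the shoelace formula: 2A = Σ (x_i·y_{i+1} − x_{i+1}·y_i), indices taken mod 5.
Σ = (-24) + (-60) + (-172) + (-137) + (-7) = -400
Area = |Σ|/2 = 200.
Hole:
P_1→P_2: (-3)(0) − (-5)(-3) = -15
P_2→P_3: (-5)(3) − (-8)(0) = -15
P_3→P_1: (-8)(-3) − (-3)(3) = 33
Σ = 3
Area = |Σ|/2 = 1.5.
Net area = 200 − 1.5 = 198.5.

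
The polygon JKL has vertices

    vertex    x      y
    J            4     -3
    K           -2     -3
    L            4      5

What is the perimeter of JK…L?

|JK| = √((-6)² + (0)²) = √36 = 6
|KL| = √((6)² + (8)²) = √100 = 10
|LJ| = √((0)² + (-8)²) = √64 = 8
Perimeter = 6 + 10 + 8 = 24.

24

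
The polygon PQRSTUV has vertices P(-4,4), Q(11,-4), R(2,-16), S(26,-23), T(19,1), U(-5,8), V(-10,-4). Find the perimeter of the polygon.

130

|PQ| = √((15)² + (-8)²) = √289 = 17
|QR| = √((-9)² + (-12)²) = √225 = 15
|RS| = √((24)² + (-7)²) = √625 = 25
|ST| = √((-7)² + (24)²) = √625 = 25
|TU| = √((-24)² + (7)²) = √625 = 25
|UV| = √((-5)² + (-12)²) = √169 = 13
|VP| = √((6)² + (8)²) = √100 = 10
Perimeter = 17 + 15 + 25 + 25 + 25 + 13 + 10 = 130.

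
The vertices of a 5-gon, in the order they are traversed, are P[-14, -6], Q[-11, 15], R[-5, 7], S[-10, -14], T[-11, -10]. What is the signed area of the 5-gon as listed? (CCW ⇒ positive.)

-133

Apply the surveyor's formula: 2A = Σ (x_i·y_{i+1} − x_{i+1}·y_i), indices taken mod 5.
Σ = (-276) + (-2) + (140) + (-54) + (-74) = -266
Signed area = Σ/2 = -133 (negative ⇒ clockwise traversal).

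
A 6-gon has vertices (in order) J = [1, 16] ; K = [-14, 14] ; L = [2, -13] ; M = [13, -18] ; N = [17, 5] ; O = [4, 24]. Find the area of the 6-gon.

662

Σ = (238) + (154) + (133) + (371) + (388) + (40) = 1324
Area = |Σ|/2 = 662.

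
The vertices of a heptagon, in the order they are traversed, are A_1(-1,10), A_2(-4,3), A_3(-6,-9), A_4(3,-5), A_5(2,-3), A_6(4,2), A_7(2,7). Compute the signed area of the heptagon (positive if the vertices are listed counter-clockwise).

108

Σ = (37) + (54) + (57) + (1) + (16) + (24) + (27) = 216
Signed area = Σ/2 = 108 (positive ⇒ counter-clockwise traversal).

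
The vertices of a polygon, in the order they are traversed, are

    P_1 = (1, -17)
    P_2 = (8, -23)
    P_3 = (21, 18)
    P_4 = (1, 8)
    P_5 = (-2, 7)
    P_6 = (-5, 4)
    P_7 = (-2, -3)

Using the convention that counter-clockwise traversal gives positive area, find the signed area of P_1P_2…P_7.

Apply the shoelace formula: 2A = Σ (x_i·y_{i+1} − x_{i+1}·y_i), indices taken mod 7.
Σ = (113) + (627) + (150) + (23) + (27) + (23) + (37) = 1000
Signed area = Σ/2 = 500 (positive ⇒ counter-clockwise traversal).

500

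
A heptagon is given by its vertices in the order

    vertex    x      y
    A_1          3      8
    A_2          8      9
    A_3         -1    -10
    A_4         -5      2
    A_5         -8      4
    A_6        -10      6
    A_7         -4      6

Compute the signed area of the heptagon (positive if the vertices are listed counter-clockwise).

Apply Gauss's area formula: 2A = Σ (x_i·y_{i+1} − x_{i+1}·y_i), indices taken mod 7.
A_1→A_2: (3)(9) − (8)(8) = -37
A_2→A_3: (8)(-10) − (-1)(9) = -71
A_3→A_4: (-1)(2) − (-5)(-10) = -52
A_4→A_5: (-5)(4) − (-8)(2) = -4
A_5→A_6: (-8)(6) − (-10)(4) = -8
A_6→A_7: (-10)(6) − (-4)(6) = -36
A_7→A_1: (-4)(8) − (3)(6) = -50
Σ = -258
Signed area = Σ/2 = -129 (negative ⇒ clockwise traversal).

-129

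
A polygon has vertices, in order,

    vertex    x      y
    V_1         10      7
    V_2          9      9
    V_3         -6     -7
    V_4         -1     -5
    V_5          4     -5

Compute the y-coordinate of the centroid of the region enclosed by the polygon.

Apply the surveyor's formula. First the cross-terms c_i = x_i·y_{i+1} − x_{i+1}·y_i:
  27, -9, 23, 25, 78  ⇒  2A = 144, A = 72.
Then Σ (y_i + y_{i+1})·c_i = 44, so ȳ = 44 / (6·72) = 11/108.

11/108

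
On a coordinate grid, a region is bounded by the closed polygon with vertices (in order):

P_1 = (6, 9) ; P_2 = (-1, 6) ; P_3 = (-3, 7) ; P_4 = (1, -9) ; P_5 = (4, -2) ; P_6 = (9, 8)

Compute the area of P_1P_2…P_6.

Σ = (45) + (11) + (20) + (34) + (50) + (33) = 193
Area = |Σ|/2 = 96.5.

96.5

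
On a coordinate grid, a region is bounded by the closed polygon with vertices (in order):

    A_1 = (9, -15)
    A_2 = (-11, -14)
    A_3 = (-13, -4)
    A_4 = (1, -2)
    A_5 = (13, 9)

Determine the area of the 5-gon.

320

Apply the surveyor's formula: 2A = Σ (x_i·y_{i+1} − x_{i+1}·y_i), indices taken mod 5.
Σ = (-291) + (-138) + (30) + (35) + (-276) = -640
Area = |Σ|/2 = 320.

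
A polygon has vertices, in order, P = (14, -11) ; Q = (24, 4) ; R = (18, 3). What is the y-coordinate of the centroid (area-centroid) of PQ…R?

Apply the shoelace (surveyor's) formula. First the cross-terms c_i = x_i·y_{i+1} − x_{i+1}·y_i:
  320, 0, -240  ⇒  2A = 80, A = 40.
Then Σ (y_i + y_{i+1})·c_i = -320, so ȳ = -320 / (6·40) = -4/3.

-4/3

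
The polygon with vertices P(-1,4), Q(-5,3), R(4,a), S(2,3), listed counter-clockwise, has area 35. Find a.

-6

The doubled signed area Σ (x_i y_{i+1} − x_{i+1} y_i) is linear in a.
With a=0 it equals 28; the coefficient of a is -7 (from the two edges through R).
So -7·a + 28 = 2·35 = 70 ⇒ a = -6.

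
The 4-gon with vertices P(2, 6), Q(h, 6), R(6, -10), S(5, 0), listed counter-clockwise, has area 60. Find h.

Write out the shoelace sum; only the two edges meeting at Q involve h:
2·Area = [(2·6 − h·6) + (h·(-10) − 6·6)] + 80
       = -16·h + 56 = 120
⇒ h = -4.

-4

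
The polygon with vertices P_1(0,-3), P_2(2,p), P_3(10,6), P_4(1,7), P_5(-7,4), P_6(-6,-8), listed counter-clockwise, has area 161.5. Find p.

-9

The doubled signed area Σ (x_i y_{i+1} − x_{i+1} y_i) is linear in p.
With p=0 it equals 233; the coefficient of p is -10 (from the two edges through P_2).
So -10·p + 233 = 2·161.5 = 323 ⇒ p = -9.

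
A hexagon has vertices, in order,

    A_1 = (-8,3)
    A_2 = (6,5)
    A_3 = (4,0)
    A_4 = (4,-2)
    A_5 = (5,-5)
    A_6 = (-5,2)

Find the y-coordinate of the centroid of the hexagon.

Apply Gauss's area formula. First the cross-terms c_i = x_i·y_{i+1} − x_{i+1}·y_i:
  -58, -20, -8, -10, -15, 1  ⇒  2A = -110, A = -55.
Then Σ (y_i + y_{i+1})·c_i = -428, so ȳ = -428 / (6·(-55)) = 214/165.

214/165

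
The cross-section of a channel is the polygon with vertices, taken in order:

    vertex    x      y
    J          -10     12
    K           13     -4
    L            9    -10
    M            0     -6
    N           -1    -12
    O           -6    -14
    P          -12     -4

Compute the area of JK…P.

Apply Gauss's area formula: 2A = Σ (x_i·y_{i+1} − x_{i+1}·y_i), indices taken mod 7.
Cross-terms: -116, -94, -54, -6, -58, -144, -184  ⇒  Σ = -656
Area = |Σ|/2 = 328.

328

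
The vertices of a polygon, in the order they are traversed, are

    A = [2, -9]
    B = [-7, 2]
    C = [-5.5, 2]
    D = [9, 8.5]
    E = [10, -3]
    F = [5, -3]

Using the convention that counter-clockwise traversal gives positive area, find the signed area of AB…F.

Apply the surveyor's formula: 2A = Σ (x_i·y_{i+1} − x_{i+1}·y_i), indices taken mod 6.
Σ = (-59) + (-3) + (-64.75) + (-112) + (-15) + (-39) = -292.75
Signed area = Σ/2 = -146.375 (negative ⇒ clockwise traversal).

-146.375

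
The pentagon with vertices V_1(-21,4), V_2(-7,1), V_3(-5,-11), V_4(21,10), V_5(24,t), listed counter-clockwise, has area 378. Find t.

15

Write out the shoelace sum; only the two edges meeting at V_5 involve t:
2·Area = [(21·t − 24·10) + (24·4 − (-21)·t)] + 270
       = 42·t + 126 = 756
⇒ t = 15.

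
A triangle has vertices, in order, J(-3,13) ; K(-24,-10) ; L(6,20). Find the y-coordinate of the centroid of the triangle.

Apply Gauss's area formula. First the cross-terms c_i = x_i·y_{i+1} − x_{i+1}·y_i:
  342, -420, 138  ⇒  2A = 60, A = 30.
Then Σ (y_i + y_{i+1})·c_i = 1380, so ȳ = 1380 / (6·30) = 23/3.

23/3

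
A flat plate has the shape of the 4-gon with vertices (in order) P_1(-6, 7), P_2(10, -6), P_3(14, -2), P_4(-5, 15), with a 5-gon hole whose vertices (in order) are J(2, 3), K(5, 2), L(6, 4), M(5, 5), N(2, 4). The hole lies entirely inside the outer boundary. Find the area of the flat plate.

135

Outer boundary:
Apply the shoelace (surveyor's) formula: 2A = Σ (x_i·y_{i+1} − x_{i+1}·y_i), indices taken mod 4.
P_1→P_2: (-6)(-6) − (10)(7) = -34
P_2→P_3: (10)(-2) − (14)(-6) = 64
P_3→P_4: (14)(15) − (-5)(-2) = 200
P_4→P_1: (-5)(7) − (-6)(15) = 55
Σ = 285
Area = |Σ|/2 = 142.5.
Hole:
Cross-terms: -11, 8, 10, 10, -2  ⇒  Σ = 15
Area = |Σ|/2 = 7.5.
Net area = 142.5 − 7.5 = 135.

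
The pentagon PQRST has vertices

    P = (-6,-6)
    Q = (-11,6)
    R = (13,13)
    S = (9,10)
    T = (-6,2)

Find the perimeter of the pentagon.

68

|PQ| = √((-5)² + (12)²) = √169 = 13
|QR| = √((24)² + (7)²) = √625 = 25
|RS| = √((-4)² + (-3)²) = √25 = 5
|ST| = √((-15)² + (-8)²) = √289 = 17
|TP| = √((0)² + (-8)²) = √64 = 8
Perimeter = 13 + 25 + 5 + 17 + 8 = 68.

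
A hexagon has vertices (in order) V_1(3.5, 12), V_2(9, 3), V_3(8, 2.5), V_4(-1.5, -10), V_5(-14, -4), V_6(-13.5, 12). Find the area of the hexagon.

367.625

V_1→V_2: (3.5)(3) − (9)(12) = -97.5
V_2→V_3: (9)(2.5) − (8)(3) = -1.5
V_3→V_4: (8)(-10) − (-1.5)(2.5) = -76.25
V_4→V_5: (-1.5)(-4) − (-14)(-10) = -134
V_5→V_6: (-14)(12) − (-13.5)(-4) = -222
V_6→V_1: (-13.5)(12) − (3.5)(12) = -204
Σ = -735.25
Area = |Σ|/2 = 367.625.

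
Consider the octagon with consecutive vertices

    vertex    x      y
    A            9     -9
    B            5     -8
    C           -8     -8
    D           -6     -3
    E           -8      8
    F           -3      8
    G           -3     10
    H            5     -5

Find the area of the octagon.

Cross-terms: -27, -104, -24, -72, -40, -6, -35, 0  ⇒  Σ = -308
Area = |Σ|/2 = 154.

154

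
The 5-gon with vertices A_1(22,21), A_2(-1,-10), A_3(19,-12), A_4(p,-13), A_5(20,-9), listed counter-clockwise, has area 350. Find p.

The doubled signed area Σ (x_i y_{i+1} − x_{i+1} y_i) is linear in p.
With p=0 it equals 634; the coefficient of p is 3 (from the two edges through A_4).
So 3·p + 634 = 2·350 = 700 ⇒ p = 22.

22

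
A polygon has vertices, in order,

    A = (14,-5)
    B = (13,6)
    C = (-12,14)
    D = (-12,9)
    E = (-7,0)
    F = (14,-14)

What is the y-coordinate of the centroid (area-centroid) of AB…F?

341/225

Apply Gauss's area formula. First the cross-terms c_i = x_i·y_{i+1} − x_{i+1}·y_i:
  149, 254, 60, 63, 98, 126  ⇒  2A = 750, A = 375.
Then Σ (y_i + y_{i+1})·c_i = 3410, so ȳ = 3410 / (6·375) = 341/225.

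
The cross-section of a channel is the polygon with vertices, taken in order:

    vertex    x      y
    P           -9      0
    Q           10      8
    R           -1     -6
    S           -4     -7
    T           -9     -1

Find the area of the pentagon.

Σ = (-72) + (-52) + (-17) + (-59) + (-9) = -209
Area = |Σ|/2 = 104.5.

104.5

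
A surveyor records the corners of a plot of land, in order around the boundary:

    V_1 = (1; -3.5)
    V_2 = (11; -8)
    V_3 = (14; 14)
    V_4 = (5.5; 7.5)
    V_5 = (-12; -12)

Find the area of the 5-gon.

Σ = (30.5) + (266) + (28) + (24) + (54) = 402.5
Area = |Σ|/2 = 201.25.

201.25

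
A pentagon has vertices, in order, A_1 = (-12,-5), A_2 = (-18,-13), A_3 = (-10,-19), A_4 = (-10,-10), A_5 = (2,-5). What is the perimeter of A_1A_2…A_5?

56

|A_1A_2| = √((-6)² + (-8)²) = √100 = 10
|A_2A_3| = √((8)² + (-6)²) = √100 = 10
|A_3A_4| = √((0)² + (9)²) = √81 = 9
|A_4A_5| = √((12)² + (5)²) = √169 = 13
|A_5A_1| = √((-14)² + (0)²) = √196 = 14
Perimeter = 10 + 10 + 9 + 13 + 14 = 56.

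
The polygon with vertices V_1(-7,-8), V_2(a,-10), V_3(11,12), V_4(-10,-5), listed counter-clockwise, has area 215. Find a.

7

The doubled signed area Σ (x_i y_{i+1} − x_{i+1} y_i) is linear in a.
With a=0 it equals 290; the coefficient of a is 20 (from the two edges through V_2).
So 20·a + 290 = 2·215 = 430 ⇒ a = 7.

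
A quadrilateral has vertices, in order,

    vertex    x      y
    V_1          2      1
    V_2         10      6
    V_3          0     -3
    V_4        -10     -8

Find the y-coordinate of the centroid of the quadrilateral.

Apply Gauss's area formula. First the cross-terms c_i = x_i·y_{i+1} − x_{i+1}·y_i:
  2, -30, -30, 6  ⇒  2A = -52, A = -26.
Then Σ (y_i + y_{i+1})·c_i = 212, so ȳ = 212 / (6·(-26)) = -53/39.

-53/39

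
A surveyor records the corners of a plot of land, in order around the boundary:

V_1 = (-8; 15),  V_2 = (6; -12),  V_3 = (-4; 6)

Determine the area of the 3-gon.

9

Apply the shoelace formula: 2A = Σ (x_i·y_{i+1} − x_{i+1}·y_i), indices taken mod 3.
Σ = (6) + (-12) + (-12) = -18
Area = |Σ|/2 = 9.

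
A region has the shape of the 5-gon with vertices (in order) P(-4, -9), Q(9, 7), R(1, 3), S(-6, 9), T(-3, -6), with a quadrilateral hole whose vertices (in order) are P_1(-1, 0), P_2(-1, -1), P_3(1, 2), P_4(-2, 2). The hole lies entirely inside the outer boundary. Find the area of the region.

Outer boundary:
P→Q: (-4)(7) − (9)(-9) = 53
Q→R: (9)(3) − (1)(7) = 20
R→S: (1)(9) − (-6)(3) = 27
S→T: (-6)(-6) − (-3)(9) = 63
T→P: (-3)(-9) − (-4)(-6) = 3
Σ = 166
Area = |Σ|/2 = 83.
Hole:
Apply the surveyor's formula: 2A = Σ (x_i·y_{i+1} − x_{i+1}·y_i), indices taken mod 4.
Cross-terms: 1, -1, 6, 2  ⇒  Σ = 8
Area = |Σ|/2 = 4.
Net area = 83 − 4 = 79.

79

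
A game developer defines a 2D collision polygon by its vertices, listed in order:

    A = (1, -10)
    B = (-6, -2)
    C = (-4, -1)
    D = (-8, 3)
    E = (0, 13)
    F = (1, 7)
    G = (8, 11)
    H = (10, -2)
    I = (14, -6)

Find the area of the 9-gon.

269

Apply the shoelace formula: 2A = Σ (x_i·y_{i+1} − x_{i+1}·y_i), indices taken mod 9.
Σ = (-62) + (-2) + (-20) + (-104) + (-13) + (-45) + (-126) + (-32) + (-134) = -538
Area = |Σ|/2 = 269.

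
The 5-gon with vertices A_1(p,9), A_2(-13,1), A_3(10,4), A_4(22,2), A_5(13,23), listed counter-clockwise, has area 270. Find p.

Write out the shoelace sum; only the two edges meeting at A_1 involve p:
2·Area = [(13·9 − p·23) + (p·1 − (-13)·9)] + 350
       = -22·p + 584 = 540
⇒ p = 2.

2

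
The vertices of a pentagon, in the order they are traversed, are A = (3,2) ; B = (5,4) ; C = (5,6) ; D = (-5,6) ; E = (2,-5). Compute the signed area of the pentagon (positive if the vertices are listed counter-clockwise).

52

Apply the shoelace (surveyor's) formula: 2A = Σ (x_i·y_{i+1} − x_{i+1}·y_i), indices taken mod 5.
Cross-terms: 2, 10, 60, 13, 19  ⇒  Σ = 104
Signed area = Σ/2 = 52 (positive ⇒ counter-clockwise traversal).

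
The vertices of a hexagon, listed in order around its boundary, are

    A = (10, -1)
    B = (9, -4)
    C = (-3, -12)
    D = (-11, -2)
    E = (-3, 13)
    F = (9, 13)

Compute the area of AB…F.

Σ = (-31) + (-120) + (-126) + (-149) + (-156) + (-139) = -721
Area = |Σ|/2 = 360.5.

360.5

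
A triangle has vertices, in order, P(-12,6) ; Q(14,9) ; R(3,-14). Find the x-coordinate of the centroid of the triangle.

Apply Gauss's area formula. First the cross-terms c_i = x_i·y_{i+1} − x_{i+1}·y_i:
  -192, -223, -150  ⇒  2A = -565, A = -282.5.
Then Σ (x_i + x_{i+1})·c_i = -2825, so x̄ = -2825 / (6·(-282.5)) = 5/3.

5/3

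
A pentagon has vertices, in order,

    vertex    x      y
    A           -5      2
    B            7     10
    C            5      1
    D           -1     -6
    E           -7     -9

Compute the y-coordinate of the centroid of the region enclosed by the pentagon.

47/171

Apply the shoelace (surveyor's) formula. First the cross-terms c_i = x_i·y_{i+1} − x_{i+1}·y_i:
  -64, -43, -29, -33, -59  ⇒  2A = -228, A = -114.
Then Σ (y_i + y_{i+1})·c_i = -188, so ȳ = -188 / (6·(-114)) = 47/171.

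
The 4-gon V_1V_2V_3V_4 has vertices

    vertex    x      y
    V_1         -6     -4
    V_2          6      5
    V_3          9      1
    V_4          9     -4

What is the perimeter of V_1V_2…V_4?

|V_1V_2| = √((12)² + (9)²) = √225 = 15
|V_2V_3| = √((3)² + (-4)²) = √25 = 5
|V_3V_4| = √((0)² + (-5)²) = √25 = 5
|V_4V_1| = √((-15)² + (0)²) = √225 = 15
Perimeter = 15 + 5 + 5 + 15 = 40.

40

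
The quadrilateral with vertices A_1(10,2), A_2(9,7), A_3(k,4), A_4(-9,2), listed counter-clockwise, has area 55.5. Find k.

-5

Write out the shoelace sum; only the two edges meeting at A_3 involve k:
2·Area = [(9·4 − k·7) + (k·2 − (-9)·4)] + 14
       = -5·k + 86 = 111
⇒ k = -5.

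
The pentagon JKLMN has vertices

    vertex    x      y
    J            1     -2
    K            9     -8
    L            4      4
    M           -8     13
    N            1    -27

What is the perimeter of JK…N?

|JK| = √((8)² + (-6)²) = √100 = 10
|KL| = √((-5)² + (12)²) = √169 = 13
|LM| = √((-12)² + (9)²) = √225 = 15
|MN| = √((9)² + (-40)²) = √1681 = 41
|NJ| = √((0)² + (25)²) = √625 = 25
Perimeter = 10 + 13 + 15 + 41 + 25 = 104.

104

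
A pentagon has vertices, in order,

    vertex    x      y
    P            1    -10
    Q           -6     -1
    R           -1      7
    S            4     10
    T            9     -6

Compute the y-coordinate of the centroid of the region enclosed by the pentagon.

-131/204

Apply the shoelace formula. First the cross-terms c_i = x_i·y_{i+1} − x_{i+1}·y_i:
  -61, -43, -38, -114, -84  ⇒  2A = -340, A = -170.
Then Σ (y_i + y_{i+1})·c_i = 655, so ȳ = 655 / (6·(-170)) = -131/204.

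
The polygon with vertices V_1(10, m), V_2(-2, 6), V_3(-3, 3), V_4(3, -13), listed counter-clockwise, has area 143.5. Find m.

11

The doubled signed area Σ (x_i y_{i+1} − x_{i+1} y_i) is linear in m.
With m=0 it equals 232; the coefficient of m is 5 (from the two edges through V_1).
So 5·m + 232 = 2·143.5 = 287 ⇒ m = 11.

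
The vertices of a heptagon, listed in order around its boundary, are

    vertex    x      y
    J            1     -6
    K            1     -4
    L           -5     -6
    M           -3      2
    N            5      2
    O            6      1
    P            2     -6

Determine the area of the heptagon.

59.5

Σ = (2) + (-26) + (-28) + (-16) + (-7) + (-38) + (-6) = -119
Area = |Σ|/2 = 59.5.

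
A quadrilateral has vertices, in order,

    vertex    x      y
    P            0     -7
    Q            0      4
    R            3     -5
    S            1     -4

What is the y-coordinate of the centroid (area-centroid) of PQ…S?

Apply the surveyor's formula. First the cross-terms c_i = x_i·y_{i+1} − x_{i+1}·y_i:
  0, -12, -7, -7  ⇒  2A = -26, A = -13.
Then Σ (y_i + y_{i+1})·c_i = 152, so ȳ = 152 / (6·(-13)) = -76/39.

-76/39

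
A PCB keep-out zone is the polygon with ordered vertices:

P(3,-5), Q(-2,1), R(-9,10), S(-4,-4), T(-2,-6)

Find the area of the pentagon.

51

Σ = (-7) + (-11) + (76) + (16) + (28) = 102
Area = |Σ|/2 = 51.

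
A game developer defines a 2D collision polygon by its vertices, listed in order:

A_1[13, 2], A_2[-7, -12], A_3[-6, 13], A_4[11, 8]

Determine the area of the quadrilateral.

Σ = (-142) + (-163) + (-191) + (-82) = -578
Area = |Σ|/2 = 289.

289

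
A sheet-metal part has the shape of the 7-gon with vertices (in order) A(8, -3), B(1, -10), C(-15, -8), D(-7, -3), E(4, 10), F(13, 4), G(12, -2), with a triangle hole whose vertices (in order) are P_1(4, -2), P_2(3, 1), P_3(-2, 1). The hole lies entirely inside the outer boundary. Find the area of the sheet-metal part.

Outer boundary:
Apply Gauss's area formula: 2A = Σ (x_i·y_{i+1} − x_{i+1}·y_i), indices taken mod 7.
A→B: (8)(-10) − (1)(-3) = -77
B→C: (1)(-8) − (-15)(-10) = -158
C→D: (-15)(-3) − (-7)(-8) = -11
D→E: (-7)(10) − (4)(-3) = -58
E→F: (4)(4) − (13)(10) = -114
F→G: (13)(-2) − (12)(4) = -74
G→A: (12)(-3) − (8)(-2) = -20
Σ = -512
Area = |Σ|/2 = 256.
Hole:
Apply the surveyor's formula: 2A = Σ (x_i·y_{i+1} − x_{i+1}·y_i), indices taken mod 3.
P_1→P_2: (4)(1) − (3)(-2) = 10
P_2→P_3: (3)(1) − (-2)(1) = 5
P_3→P_1: (-2)(-2) − (4)(1) = 0
Σ = 15
Area = |Σ|/2 = 7.5.
Net area = 256 − 7.5 = 248.5.

248.5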